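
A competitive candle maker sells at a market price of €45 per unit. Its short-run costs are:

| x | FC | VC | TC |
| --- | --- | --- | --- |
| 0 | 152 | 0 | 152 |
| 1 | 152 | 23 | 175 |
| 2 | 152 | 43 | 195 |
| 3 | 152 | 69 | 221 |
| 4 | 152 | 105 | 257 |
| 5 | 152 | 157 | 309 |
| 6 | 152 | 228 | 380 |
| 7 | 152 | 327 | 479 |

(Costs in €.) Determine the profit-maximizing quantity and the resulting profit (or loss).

Profit at each row (π = 45x − TC): x=0: -152; x=1: -130; x=2: -105; x=3: -86; x=4: -77; x=5: -84; x=6: -110; x=7: -164.
Profit is maximized at x = 4. AVC there is 105/4 = €26.25 ≤ P, so producing beats shutting down (which would give -€152).

x = 4; profit = -€77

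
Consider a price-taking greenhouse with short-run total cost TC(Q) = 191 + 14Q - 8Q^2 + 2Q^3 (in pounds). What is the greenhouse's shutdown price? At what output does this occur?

The shutdown price is the minimum of AVC. VC = 14Q - 8Q^2 + 2Q^3, so AVC = 14 - 8Q + 2Q^2.
dAVC/dQ = -8 + 4Q = 0 gives Q = 2. min AVC = 14 - 8·2 + 2·2^2 = 6.
The firm shuts down for any P below £6.

£6 per unit, at Q = 2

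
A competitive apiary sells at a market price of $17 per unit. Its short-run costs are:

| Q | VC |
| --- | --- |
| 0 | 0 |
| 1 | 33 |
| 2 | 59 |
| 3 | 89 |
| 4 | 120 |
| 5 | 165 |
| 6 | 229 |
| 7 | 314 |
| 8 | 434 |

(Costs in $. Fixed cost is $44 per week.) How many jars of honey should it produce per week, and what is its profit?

Q = 0 (shut down); profit = -$44

Tabulate TR − TC: Q=0: -44; Q=1: -60; Q=2: -69; Q=3: -82; Q=4: -96; Q=5: -124; Q=6: -171; Q=7: -239; Q=8: -342.
Profit is highest at Q = 0. Equivalently, the lowest AVC in the table is 59/2 ≈ $29.50 at Q = 2, and P = $17 falls below it — price never covers variable cost, so the firm shuts down and loses only its fixed cost.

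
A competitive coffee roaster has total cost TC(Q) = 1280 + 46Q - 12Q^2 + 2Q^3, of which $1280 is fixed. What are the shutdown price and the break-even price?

Shutdown price = $28; break-even price = $238

AVC = 46 - 12Q + 2Q^2; minimized at Q = 3, giving min AVC = $28. That is the shutdown price.
ATC = 1280/Q + 46 - 12Q + 2Q^2. Setting dATC/dQ = −1280/Q^2 − 12 + 4Q = 0 gives Q = 8 (since 4·8^3 − 12·8^2 = 1280).
min ATC = 1280/8 + 46 − 12·8 + 2·8^2 = $238. That is the break-even price.
For $28 ≤ P < $238 the firm produces at a loss; below $28 it shuts down.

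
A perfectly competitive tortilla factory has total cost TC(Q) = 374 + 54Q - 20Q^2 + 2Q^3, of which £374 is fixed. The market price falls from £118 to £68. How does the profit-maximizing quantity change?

Output falls from 8 to 7

MC = 54 - 40Q + 6Q^2; the shutdown threshold is min AVC = £4 (at Q = 5).
With P = £118 above the shutdown price, P = MC gives Q = 8.
At P = £68 ≥ min AVC, set P = MC: Q = 7. The firm stays open but cuts output.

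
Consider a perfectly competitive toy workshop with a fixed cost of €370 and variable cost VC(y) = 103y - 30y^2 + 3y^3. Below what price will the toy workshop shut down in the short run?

The shutdown price is the minimum of AVC. VC = 103y - 30y^2 + 3y^3, so AVC = 103 - 30y + 3y^2.
At the minimum of AVC, MC = AVC. MC = 103 - 60y + 9y^2; setting MC = AVC gives 6y^2 - 30y = 0, so y = 5. min AVC = 28.
So the shutdown price is €28.

€28 per unit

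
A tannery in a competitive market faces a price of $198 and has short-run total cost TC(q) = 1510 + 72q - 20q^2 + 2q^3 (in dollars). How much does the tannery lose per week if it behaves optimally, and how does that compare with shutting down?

AVC = 72 - 20q + 2q^2; min AVC = $22 at q = 5. Since P = $198 ≥ min AVC, the firm produces.
MC = 72 - 40q + 6q^2. Setting P = MC and taking the root on the rising branch gives q* = 9.
TR = 198·9 = 1782. TC = 1510 + 486 = 1996. Profit = 1782 − 1996 = -$214.
Shutting down would mean losing the fixed cost of $1510, so operating at a loss of $214 is better by $1296.

Profit = -$214 at q = 9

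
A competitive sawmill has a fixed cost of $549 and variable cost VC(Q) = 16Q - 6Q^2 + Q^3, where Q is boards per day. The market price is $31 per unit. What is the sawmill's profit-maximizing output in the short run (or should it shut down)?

Produce at Q = 5

From TC, MC = TC'(Q) = 16 - 12Q + 3Q^2 and AVC = VC/Q = 16 - 6Q + Q^2.
AVC is minimized where dAVC/dQ = -6 + 2Q = 0, at Q = 3; min AVC = 16 - 6·3 + 3^2 = $7.
Since P = $31 ≥ min AVC = $7, price covers variable cost and the firm should produce.
P = MC gives -15 - 12Q + 3Q^2 = 0, with roots -1 and 5. Take the larger (rising MC): Q* = 5.
Check: AVC at Q = 5 is $11 ≤ P, so revenue covers variable cost.
Profit = P·Q − TC = 31·5 − 604 = -$449, a loss, but smaller than the $549 fixed cost the firm would lose by shutting down.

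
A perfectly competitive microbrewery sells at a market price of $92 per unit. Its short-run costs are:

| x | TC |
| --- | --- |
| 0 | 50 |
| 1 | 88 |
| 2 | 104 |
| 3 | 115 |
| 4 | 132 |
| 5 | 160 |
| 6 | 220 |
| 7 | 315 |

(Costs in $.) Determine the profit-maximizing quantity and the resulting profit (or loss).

Compute π = P·x − TC at each output: x=0: -50; x=1: 4; x=2: 80; x=3: 161; x=4: 236; x=5: 300; x=6: 332; x=7: 329.
Profit is maximized at x = 6. AVC there is 170/6 = $28.33 ≤ P, so producing beats shutting down (which would give -$50).

x = 6; profit = $332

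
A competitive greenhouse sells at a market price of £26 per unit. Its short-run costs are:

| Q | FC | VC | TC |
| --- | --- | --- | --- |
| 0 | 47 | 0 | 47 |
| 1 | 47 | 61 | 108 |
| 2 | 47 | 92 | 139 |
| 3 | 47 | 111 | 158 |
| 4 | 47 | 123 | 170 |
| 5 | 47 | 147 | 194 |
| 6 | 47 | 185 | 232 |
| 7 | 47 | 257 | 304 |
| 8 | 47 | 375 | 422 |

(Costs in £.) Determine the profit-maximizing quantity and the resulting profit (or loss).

Tabulate TR − TC: Q=0: -47; Q=1: -82; Q=2: -87; Q=3: -80; Q=4: -66; Q=5: -64; Q=6: -76; Q=7: -122; Q=8: -214.
Profit is highest at Q = 0. Equivalently, the lowest AVC in the table is 147/5 ≈ £29.40 at Q = 5, and P = £26 falls below it — price never covers variable cost, so the firm shuts down and loses only its fixed cost.

Q = 0 (shut down); profit = -£47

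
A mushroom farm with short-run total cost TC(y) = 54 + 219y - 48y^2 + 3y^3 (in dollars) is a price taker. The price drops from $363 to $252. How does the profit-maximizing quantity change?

Output falls from 12 to 11

MC = 219 - 96y + 9y^2; the shutdown threshold is min AVC = $27 (at y = 8).
At P = $363 ≥ min AVC, set P = MC on the rising branch: y = 12.
At P = $252 ≥ min AVC, set P = MC: y = 11. The firm stays open but cuts output.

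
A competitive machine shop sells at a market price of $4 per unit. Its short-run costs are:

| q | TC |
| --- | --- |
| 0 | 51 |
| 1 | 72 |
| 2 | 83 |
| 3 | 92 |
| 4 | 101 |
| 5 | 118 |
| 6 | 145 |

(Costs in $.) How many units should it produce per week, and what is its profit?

Tabulate TR − TC: q=0: -51; q=1: -68; q=2: -75; q=3: -80; q=4: -85; q=5: -98; q=6: -121.
Profit is highest at q = 0. Equivalently, the lowest AVC in the table is 50/4 ≈ $12.50 at q = 4, and P = $4 falls below it — price never covers variable cost, so the firm shuts down and loses only its fixed cost.

q = 0 (shut down); profit = -$51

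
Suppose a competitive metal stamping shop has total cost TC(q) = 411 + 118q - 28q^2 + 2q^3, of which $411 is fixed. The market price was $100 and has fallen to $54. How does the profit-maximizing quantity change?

Output falls from 9 to 8

MC = 118 - 56q + 6q^2; the shutdown threshold is min AVC = $20 (at q = 7).
With P = $100 above the shutdown price, P = MC gives q = 9.
At P = $54 ≥ min AVC, set P = MC: q = 8. The firm stays open but cuts output.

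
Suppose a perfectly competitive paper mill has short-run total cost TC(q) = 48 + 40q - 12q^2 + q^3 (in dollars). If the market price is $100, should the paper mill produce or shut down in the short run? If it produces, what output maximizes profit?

Produce at q = 10

Variable cost is VC = 40q - 12q^2 + q^3, so AVC = VC/q = 40 - 12q + q^2 and MC = dTC/dq = 40 - 24q + 3q^2.
AVC is minimized where dAVC/dq = -12 + 2q = 0, at q = 6; min AVC = 40 - 12·6 + 6^2 = $4.
Since P = $100 ≥ min AVC = $4, price covers variable cost and the firm should produce.
Set P = MC: 100 = 40 - 24q + 3q^2 → -60 - 24q + 3q^2 = 0. The roots are q = -2 and q = 10; the profit-maximizing output is on the rising part of MC, so q* = 10.
Check: AVC at q = 10 is $20 ≤ P, so revenue covers variable cost.
Profit = P·q − TC = 100·10 − 248 = $752.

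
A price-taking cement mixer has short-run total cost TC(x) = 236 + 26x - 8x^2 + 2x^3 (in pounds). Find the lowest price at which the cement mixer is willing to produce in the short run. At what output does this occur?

£18 per unit, at x = 2

Short-run supply begins at min AVC. From VC = 26x - 8x^2 + 2x^3, AVC = 26 - 8x + 2x^2.
At the minimum of AVC, MC = AVC. MC = 26 - 16x + 6x^2; setting MC = AVC gives 4x^2 - 8x = 0, so x = 2. min AVC = 18.
For P < £18 the firm produces nothing.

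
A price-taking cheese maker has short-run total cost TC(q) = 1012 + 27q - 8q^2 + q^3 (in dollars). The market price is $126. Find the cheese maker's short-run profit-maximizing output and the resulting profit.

AVC = 27 - 8q + q^2; min AVC = $11 at q = 4. Since P = $126 ≥ min AVC, the firm produces.
MC = 27 - 16q + 3q^2. Setting P = MC and taking the root on the rising branch gives q* = 9.
TR = 126·9 = 1134. TC = 1012 + 324 = 1336. Profit = 1134 − 1336 = -$202.
Shutting down would mean losing the fixed cost of $1012, so operating at a loss of $202 is better by $810.

Profit = -$202 at q = 9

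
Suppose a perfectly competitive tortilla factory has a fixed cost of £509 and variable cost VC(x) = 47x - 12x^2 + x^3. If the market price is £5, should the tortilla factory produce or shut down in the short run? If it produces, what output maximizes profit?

Shut down

Strip out fixed cost: VC = 47x - 12x^2 + x^3. Then AVC = 47 - 12x + x^2 and MC = 47 - 24x + 3x^2.
The AVC parabola has its vertex at x = 12/2 = 6, where AVC = 47 - 12·6 + 6^2 = £11.
Since P = £5 < min AVC = £11, price fails to cover variable cost at any output.
Shutting down limits the loss to fixed cost, £509.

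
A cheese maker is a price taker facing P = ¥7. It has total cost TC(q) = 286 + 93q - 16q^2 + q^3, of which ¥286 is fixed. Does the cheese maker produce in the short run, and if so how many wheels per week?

Shut down

From TC, MC = TC'(q) = 93 - 32q + 3q^2 and AVC = VC/q = 93 - 16q + q^2.
AVC is minimized where dAVC/dq = -16 + 2q = 0, at q = 8; min AVC = 93 - 16·8 + 8^2 = ¥29.
P = ¥7 lies below min AVC = ¥29; no output level covers variable cost.
Shutting down limits the loss to fixed cost, ¥286.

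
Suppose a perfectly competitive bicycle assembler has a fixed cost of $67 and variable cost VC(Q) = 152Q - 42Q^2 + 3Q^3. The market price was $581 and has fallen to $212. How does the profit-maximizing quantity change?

AVC = 152 - 42Q + 3Q^2, minimized at Q = 7 where min AVC = $5. MC = 152 - 84Q + 9Q^2.
With P = $581 above the shutdown price, P = MC gives Q = 13.
At P = $212 ≥ min AVC, set P = MC: Q = 10. The firm stays open but cuts output.

Output falls from 13 to 10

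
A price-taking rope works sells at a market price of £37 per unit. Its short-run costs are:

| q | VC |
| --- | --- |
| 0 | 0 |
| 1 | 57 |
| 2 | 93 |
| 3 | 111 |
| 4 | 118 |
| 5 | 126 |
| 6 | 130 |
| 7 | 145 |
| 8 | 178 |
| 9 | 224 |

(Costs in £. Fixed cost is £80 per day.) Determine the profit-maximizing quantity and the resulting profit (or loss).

q = 8; profit = £38

Profit at each row (π = 37q − TC): q=0: -80; q=1: -100; q=2: -99; q=3: -80; q=4: -50; q=5: -21; q=6: 12; q=7: 34; q=8: 38; q=9: 29.
Profit is maximized at q = 8. AVC there is 178/8 = £22.25 ≤ P, so producing beats shutting down (which would give -£80).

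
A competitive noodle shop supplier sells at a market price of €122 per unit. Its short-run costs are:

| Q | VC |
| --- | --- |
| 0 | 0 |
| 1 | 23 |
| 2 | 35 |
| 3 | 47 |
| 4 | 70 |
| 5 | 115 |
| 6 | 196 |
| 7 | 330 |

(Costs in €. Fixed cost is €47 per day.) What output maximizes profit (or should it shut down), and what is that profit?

Q = 6; profit = €489

Profit at each row (π = 122Q − TC): Q=0: -47; Q=1: 52; Q=2: 162; Q=3: 272; Q=4: 371; Q=5: 448; Q=6: 489; Q=7: 477.
Profit is maximized at Q = 6. AVC there is 196/6 = €32.67 ≤ P, so producing beats shutting down (which would give -€47).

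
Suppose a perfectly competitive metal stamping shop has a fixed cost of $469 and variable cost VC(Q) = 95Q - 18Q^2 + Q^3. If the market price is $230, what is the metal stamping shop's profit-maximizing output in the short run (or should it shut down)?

Variable cost is VC = 95Q - 18Q^2 + Q^3, so AVC = VC/Q = 95 - 18Q + Q^2 and MC = dTC/dQ = 95 - 36Q + 3Q^2.
AVC hits its minimum where MC = AVC, at Q = 9, giving min AVC = 95 - 18·9 + 9^2 = $14.
Because $230 ≥ $14, revenue can cover variable cost; the firm operates.
Solving P = MC: -135 - 36Q + 3Q^2 = 0 ⇒ Q = -3 or 15. On the upward-sloping branch, Q* = 15.
Check: AVC at Q = 15 is $50 ≤ P, so revenue covers variable cost.
Profit = P·Q − TC = 230·15 − 1219 = $2231.

Produce at Q = 15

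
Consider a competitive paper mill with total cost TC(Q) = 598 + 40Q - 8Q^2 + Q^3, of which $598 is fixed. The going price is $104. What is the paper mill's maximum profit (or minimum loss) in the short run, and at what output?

AVC = 40 - 8Q + Q^2; min AVC = $24 at Q = 4. Since P = $104 ≥ min AVC, the firm produces.
MC = 40 - 16Q + 3Q^2. Setting P = MC and taking the root on the rising branch gives Q* = 8.
TR = 104·8 = 832. TC = 598 + 320 = 918. Profit = 832 − 918 = -$86.
Shutting down would mean losing the fixed cost of $598, so operating at a loss of $86 is better by $512.

Profit = -$86 at Q = 8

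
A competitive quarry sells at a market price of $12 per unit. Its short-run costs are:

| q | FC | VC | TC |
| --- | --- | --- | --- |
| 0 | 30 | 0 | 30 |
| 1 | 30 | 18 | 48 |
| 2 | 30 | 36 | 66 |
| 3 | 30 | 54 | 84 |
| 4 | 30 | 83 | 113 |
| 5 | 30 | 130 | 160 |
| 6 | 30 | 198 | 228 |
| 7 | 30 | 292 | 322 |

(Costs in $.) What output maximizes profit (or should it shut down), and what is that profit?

q = 0 (shut down); profit = -$30

Tabulate TR − TC: q=0: -30; q=1: -36; q=2: -42; q=3: -48; q=4: -65; q=5: -100; q=6: -156; q=7: -238.
Profit is highest at q = 0. Equivalently, the lowest AVC in the table is 18/1 ≈ $18 at q = 1, and P = $12 falls below it — price never covers variable cost, so the firm shuts down and loses only its fixed cost.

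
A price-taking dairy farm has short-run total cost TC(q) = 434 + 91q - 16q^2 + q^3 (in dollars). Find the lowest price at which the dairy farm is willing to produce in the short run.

The firm shuts down when price falls below the minimum of average variable cost. AVC = VC/q = 91 - 16q + q^2.
dAVC/dq = -16 + 2q = 0 gives q = 8. min AVC = 91 - 16·8 + 8^2 = 27.
The firm shuts down for any P below $27.

$27 per unit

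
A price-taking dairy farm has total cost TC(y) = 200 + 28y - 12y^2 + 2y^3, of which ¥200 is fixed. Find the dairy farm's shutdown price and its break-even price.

AVC = 28 - 12y + 2y^2; minimized at y = 3, giving min AVC = ¥10. That is the shutdown price.
ATC = 200/y + 28 - 12y + 2y^2. Setting dATC/dy = −200/y^2 − 12 + 4y = 0 gives y = 5 (since 4·5^3 − 12·5^2 = 200).
min ATC = 200/5 + 28 − 12·5 + 2·5^2 = ¥58. That is the break-even price.
Between these two prices the firm operates at a loss; above ¥58 it earns a profit.

Shutdown price = ¥10; break-even price = ¥58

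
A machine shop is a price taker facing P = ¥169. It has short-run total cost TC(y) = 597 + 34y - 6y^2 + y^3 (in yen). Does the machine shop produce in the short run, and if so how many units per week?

Produce at y = 9

Strip out fixed cost: VC = 34y - 6y^2 + y^3. Then AVC = 34 - 6y + y^2 and MC = 34 - 12y + 3y^2.
AVC is minimized where dAVC/dy = -6 + 2y = 0, at y = 3; min AVC = 34 - 6·3 + 3^2 = ¥25.
P = ¥169 exceeds min AVC = ¥25, so the firm stays open.
Solving P = MC: -135 - 12y + 3y^2 = 0 ⇒ y = -5 or 9. On the upward-sloping branch, y* = 9.
Check: AVC at y = 9 is ¥61 ≤ P, so revenue covers variable cost.
Profit = P·y − TC = 169·9 − 1146 = ¥375.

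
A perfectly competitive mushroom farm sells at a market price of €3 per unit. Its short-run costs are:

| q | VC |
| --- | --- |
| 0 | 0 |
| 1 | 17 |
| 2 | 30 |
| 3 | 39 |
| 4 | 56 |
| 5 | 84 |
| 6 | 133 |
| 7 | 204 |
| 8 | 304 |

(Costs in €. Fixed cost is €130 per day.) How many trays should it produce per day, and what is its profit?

q = 0 (shut down); profit = -€130

Compute π = P·q − TC at each output: q=0: -130; q=1: -144; q=2: -154; q=3: -160; q=4: -174; q=5: -199; q=6: -245; q=7: -313; q=8: -410.
Profit is highest at q = 0. Equivalently, the lowest AVC in the table is 39/3 ≈ €13 at q = 3, and P = €3 falls below it — price never covers variable cost, so the firm shuts down and loses only its fixed cost.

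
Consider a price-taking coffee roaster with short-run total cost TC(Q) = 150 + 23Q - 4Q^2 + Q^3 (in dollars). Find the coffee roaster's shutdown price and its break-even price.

Shutdown price = min AVC. AVC = 23 - 4Q + Q^2, with vertex at Q = 2 and minimum $19.
ATC = 150/Q + 23 - 4Q + Q^2. Setting dATC/dQ = −150/Q^2 − 4 + 2Q = 0 gives Q = 5 (since 2·5^3 − 4·5^2 = 150).
min ATC = 150/5 + 23 − 4·5 + 5^2 = $58. That is the break-even price.
For $19 ≤ P < $58 the firm produces at a loss; below $19 it shuts down.

Shutdown price = $19; break-even price = $58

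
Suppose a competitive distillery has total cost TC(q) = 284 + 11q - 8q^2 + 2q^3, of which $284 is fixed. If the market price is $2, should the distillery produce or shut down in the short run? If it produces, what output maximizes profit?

From TC, MC = TC'(q) = 11 - 16q + 6q^2 and AVC = VC/q = 11 - 8q + 2q^2.
AVC hits its minimum where MC = AVC, at q = 2, giving min AVC = 11 - 8·2 + 2·2^2 = $3.
P = $2 lies below min AVC = $3; no output level covers variable cost.
Best response: produce nothing and absorb the $284 fixed cost.

Shut down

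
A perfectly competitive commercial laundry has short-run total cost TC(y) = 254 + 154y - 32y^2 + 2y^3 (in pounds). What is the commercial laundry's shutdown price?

£26 per unit

Short-run supply begins at min AVC. From VC = 154y - 32y^2 + 2y^3, AVC = 154 - 32y + 2y^2.
At the minimum of AVC, MC = AVC. MC = 154 - 64y + 6y^2; setting MC = AVC gives 4y^2 - 32y = 0, so y = 8. min AVC = 26.
For P < £26 the firm produces nothing.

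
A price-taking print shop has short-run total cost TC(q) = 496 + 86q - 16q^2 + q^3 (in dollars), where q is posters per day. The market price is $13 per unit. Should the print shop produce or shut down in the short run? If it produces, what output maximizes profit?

Shut down

Strip out fixed cost: VC = 86q - 16q^2 + q^3. Then AVC = 86 - 16q + q^2 and MC = 86 - 32q + 3q^2.
AVC is minimized where dAVC/dq = -16 + 2q = 0, at q = 8; min AVC = 86 - 16·8 + 8^2 = $22.
P = $13 lies below min AVC = $22; no output level covers variable cost.
Shutting down limits the loss to fixed cost, $496.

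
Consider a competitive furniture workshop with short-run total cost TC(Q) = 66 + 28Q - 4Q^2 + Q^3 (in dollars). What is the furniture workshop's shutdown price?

The shutdown price is the minimum of AVC. VC = 28Q - 4Q^2 + Q^3, so AVC = 28 - 4Q + Q^2.
dAVC/dQ = -4 + 2Q = 0 gives Q = 2. min AVC = 28 - 4·2 + 2^2 = 24.
The firm shuts down for any P below $24.

$24 per unit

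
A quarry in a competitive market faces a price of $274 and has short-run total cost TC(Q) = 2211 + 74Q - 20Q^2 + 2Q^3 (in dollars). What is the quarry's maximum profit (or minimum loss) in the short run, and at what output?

AVC = 74 - 20Q + 2Q^2 has its minimum $24 at Q = 5; price $274 clears that bar, so the firm operates.
MC = 74 - 40Q + 6Q^2. Setting P = MC and taking the root on the rising branch gives Q* = 10.
TR = 274·10 = 2740. TC = 2211 + 740 = 2951. Profit = 2740 − 2951 = -$211.
By producing, the firm covers all variable cost plus $2000 of fixed cost; shutting down would lose the full $2211.

Profit = -$211 at Q = 10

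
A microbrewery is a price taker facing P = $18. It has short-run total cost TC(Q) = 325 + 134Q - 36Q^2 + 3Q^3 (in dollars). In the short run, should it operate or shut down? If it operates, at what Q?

Shut down

From TC, MC = TC'(Q) = 134 - 72Q + 9Q^2 and AVC = VC/Q = 134 - 36Q + 3Q^2.
The AVC parabola has its vertex at Q = 36/6 = 6, where AVC = 134 - 36·6 + 3·6^2 = $26.
With P < min AVC ($18 < $26), every unit sold adds to the loss.
Best response: produce nothing and absorb the $325 fixed cost.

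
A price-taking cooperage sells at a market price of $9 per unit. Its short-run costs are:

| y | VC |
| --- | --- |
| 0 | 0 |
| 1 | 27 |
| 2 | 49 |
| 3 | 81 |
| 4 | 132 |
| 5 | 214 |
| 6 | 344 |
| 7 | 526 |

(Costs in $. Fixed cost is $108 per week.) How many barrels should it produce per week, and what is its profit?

Profit at each row (π = 9y − TC): y=0: -108; y=1: -126; y=2: -139; y=3: -162; y=4: -204; y=5: -277; y=6: -398; y=7: -571.
Profit is highest at y = 0. Equivalently, the lowest AVC in the table is 49/2 ≈ $24.50 at y = 2, and P = $9 falls below it — price never covers variable cost, so the firm shuts down and loses only its fixed cost.

y = 0 (shut down); profit = -$108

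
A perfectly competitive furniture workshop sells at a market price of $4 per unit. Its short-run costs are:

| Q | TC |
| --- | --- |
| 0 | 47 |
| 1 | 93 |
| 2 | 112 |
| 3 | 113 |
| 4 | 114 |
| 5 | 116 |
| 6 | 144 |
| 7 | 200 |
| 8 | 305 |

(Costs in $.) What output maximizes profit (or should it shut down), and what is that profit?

Compute π = P·Q − TC at each output: Q=0: -47; Q=1: -89; Q=2: -104; Q=3: -101; Q=4: -98; Q=5: -96; Q=6: -120; Q=7: -172; Q=8: -273.
Profit is highest at Q = 0. Equivalently, the lowest AVC in the table is 69/5 ≈ $13.80 at Q = 5, and P = $4 falls below it — price never covers variable cost, so the firm shuts down and loses only its fixed cost.

Q = 0 (shut down); profit = -$47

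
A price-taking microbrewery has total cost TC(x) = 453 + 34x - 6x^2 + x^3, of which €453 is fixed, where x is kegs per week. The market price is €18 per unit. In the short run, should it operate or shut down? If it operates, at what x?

Shut down

Strip out fixed cost: VC = 34x - 6x^2 + x^3. Then AVC = 34 - 6x + x^2 and MC = 34 - 12x + 3x^2.
The AVC parabola has its vertex at x = 6/2 = 3, where AVC = 34 - 6·3 + 3^2 = €25.
With P < min AVC (€18 < €25), every unit sold adds to the loss.
Shutting down limits the loss to fixed cost, €453.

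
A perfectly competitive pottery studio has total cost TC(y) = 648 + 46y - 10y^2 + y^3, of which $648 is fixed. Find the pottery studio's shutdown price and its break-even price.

Shutdown price = $21; break-even price = $109

AVC = 46 - 10y + y^2; minimized at y = 5, giving min AVC = $21. That is the shutdown price.
ATC = 648/y + 46 - 10y + y^2. Setting dATC/dy = −648/y^2 − 10 + 2y = 0 gives y = 9 (since 2·9^3 − 10·9^2 = 648).
min ATC = 648/9 + 46 − 10·9 + 9^2 = $109. That is the break-even price.
Between these two prices the firm operates at a loss; above $109 it earns a profit.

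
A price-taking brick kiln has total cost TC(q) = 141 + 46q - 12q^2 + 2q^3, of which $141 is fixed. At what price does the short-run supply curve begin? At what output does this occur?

The firm shuts down when price falls below the minimum of average variable cost. AVC = VC/q = 46 - 12q + 2q^2.
At the minimum of AVC, MC = AVC. MC = 46 - 24q + 6q^2; setting MC = AVC gives 4q^2 - 12q = 0, so q = 3. min AVC = 28.
The firm shuts down for any P below $28.

$28 per unit, at q = 3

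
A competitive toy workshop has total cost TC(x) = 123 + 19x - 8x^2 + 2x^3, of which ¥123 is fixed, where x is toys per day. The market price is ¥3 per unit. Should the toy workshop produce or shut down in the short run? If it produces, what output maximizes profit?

Variable cost is VC = 19x - 8x^2 + 2x^3, so AVC = VC/x = 19 - 8x + 2x^2 and MC = dTC/dx = 19 - 16x + 6x^2.
The AVC parabola has its vertex at x = 8/4 = 2, where AVC = 19 - 8·2 + 2·2^2 = ¥11.
P = ¥3 lies below min AVC = ¥11; no output level covers variable cost.
Best response: produce nothing and absorb the ¥123 fixed cost.

Shut down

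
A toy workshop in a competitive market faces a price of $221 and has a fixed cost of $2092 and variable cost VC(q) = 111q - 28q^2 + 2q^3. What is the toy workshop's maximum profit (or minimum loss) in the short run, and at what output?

AVC = 111 - 28q + 2q^2; min AVC = $13 at q = 7. Since P = $221 ≥ min AVC, the firm produces.
With MC = 111 - 56q + 6q^2, P = MC on the upward-sloping part at q* = 11.
TR = 221·11 = 2431. TC = 2092 + 495 = 2587. Profit = 2431 − 2587 = -$156.
That loss of $156 beats the $2092 the firm would lose by shutting down; producing recovers $1936 of fixed cost.

Profit = -$156 at q = 11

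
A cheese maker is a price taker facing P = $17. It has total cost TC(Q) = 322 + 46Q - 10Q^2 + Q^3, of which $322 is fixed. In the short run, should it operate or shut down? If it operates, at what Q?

From TC, MC = TC'(Q) = 46 - 20Q + 3Q^2 and AVC = VC/Q = 46 - 10Q + Q^2.
The AVC parabola has its vertex at Q = 10/2 = 5, where AVC = 46 - 10·5 + 5^2 = $21.
Since P = $17 < min AVC = $21, price fails to cover variable cost at any output.
Best response: produce nothing and absorb the $322 fixed cost.

Shut down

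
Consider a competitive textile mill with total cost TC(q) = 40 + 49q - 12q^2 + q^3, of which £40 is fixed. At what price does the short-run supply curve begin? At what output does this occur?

The shutdown price is the minimum of AVC. VC = 49q - 12q^2 + q^3, so AVC = 49 - 12q + q^2.
dAVC/dq = -12 + 2q = 0 gives q = 6. min AVC = 49 - 12·6 + 6^2 = 13.
So the shutdown price is £13.

£13 per unit, at q = 6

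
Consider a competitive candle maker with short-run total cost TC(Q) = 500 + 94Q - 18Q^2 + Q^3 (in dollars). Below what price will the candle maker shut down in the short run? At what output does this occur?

$13 per unit, at Q = 9

The shutdown price is the minimum of AVC. VC = 94Q - 18Q^2 + Q^3, so AVC = 94 - 18Q + Q^2.
dAVC/dQ = -18 + 2Q = 0 gives Q = 9. min AVC = 94 - 18·9 + 9^2 = 13.
For P < $13 the firm produces nothing.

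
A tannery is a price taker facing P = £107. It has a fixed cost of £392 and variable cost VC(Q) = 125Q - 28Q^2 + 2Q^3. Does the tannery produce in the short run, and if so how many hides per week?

Strip out fixed cost: VC = 125Q - 28Q^2 + 2Q^3. Then AVC = 125 - 28Q + 2Q^2 and MC = 125 - 56Q + 6Q^2.
AVC is minimized where dAVC/dQ = -28 + 4Q = 0, at Q = 7; min AVC = 125 - 28·7 + 2·7^2 = £27.
Since P = £107 ≥ min AVC = £27, price covers variable cost and the firm should produce.
Solving P = MC: 18 - 56Q + 6Q^2 = 0 ⇒ Q = 1/3 or 9. On the upward-sloping branch, Q* = 9.
Check: AVC at Q = 9 is £35 ≤ P, so revenue covers variable cost.
Profit = P·Q − TC = 107·9 − 707 = £256.

Produce at Q = 9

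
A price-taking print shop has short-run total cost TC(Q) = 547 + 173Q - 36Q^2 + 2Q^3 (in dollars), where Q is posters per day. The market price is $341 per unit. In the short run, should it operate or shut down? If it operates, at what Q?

Produce at Q = 14

Strip out fixed cost: VC = 173Q - 36Q^2 + 2Q^3. Then AVC = 173 - 36Q + 2Q^2 and MC = 173 - 72Q + 6Q^2.
AVC is minimized where dAVC/dQ = -36 + 4Q = 0, at Q = 9; min AVC = 173 - 36·9 + 2·9^2 = $11.
Since P = $341 ≥ min AVC = $11, price covers variable cost and the firm should produce.
Solving P = MC: -168 - 72Q + 6Q^2 = 0 ⇒ Q = -2 or 14. On the upward-sloping branch, Q* = 14.
Check: AVC at Q = 14 is $61 ≤ P, so revenue covers variable cost.
Profit = P·Q − TC = 341·14 − 1401 = $3373.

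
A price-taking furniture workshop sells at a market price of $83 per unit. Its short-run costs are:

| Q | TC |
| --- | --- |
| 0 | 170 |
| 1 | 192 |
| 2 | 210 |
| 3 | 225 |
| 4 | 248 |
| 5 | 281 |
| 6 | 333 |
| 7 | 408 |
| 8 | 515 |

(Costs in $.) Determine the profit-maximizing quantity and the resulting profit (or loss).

Tabulate TR − TC: Q=0: -170; Q=1: -109; Q=2: -44; Q=3: 24; Q=4: 84; Q=5: 134; Q=6: 165; Q=7: 173; Q=8: 149.
Profit is maximized at Q = 7. AVC there is 238/7 = $34 ≤ P, so producing beats shutting down (which would give -$170).

Q = 7; profit = $173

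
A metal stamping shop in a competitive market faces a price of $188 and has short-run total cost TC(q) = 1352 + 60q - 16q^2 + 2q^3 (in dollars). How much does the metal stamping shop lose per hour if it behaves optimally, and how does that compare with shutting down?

Profit = -$328 at q = 8

AVC = 60 - 16q + 2q^2; min AVC = $28 at q = 4. Since P = $188 ≥ min AVC, the firm produces.
With MC = 60 - 32q + 6q^2, P = MC on the upward-sloping part at q* = 8.
TR = 188·8 = 1504. TC = 1352 + 480 = 1832. Profit = 1504 − 1832 = -$328.
That loss of $328 beats the $1352 the firm would lose by shutting down; producing recovers $1024 of fixed cost.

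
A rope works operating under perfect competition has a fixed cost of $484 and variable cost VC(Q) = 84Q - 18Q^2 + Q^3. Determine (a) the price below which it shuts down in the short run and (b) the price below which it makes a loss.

AVC = 84 - 18Q + Q^2; minimized at Q = 9, giving min AVC = $3. That is the shutdown price.
ATC = 484/Q + 84 - 18Q + Q^2. Setting dATC/dQ = −484/Q^2 − 18 + 2Q = 0 gives Q = 11 (since 2·11^3 − 18·11^2 = 484).
min ATC = 484/11 + 84 − 18·11 + 11^2 = $51. That is the break-even price.
For $3 ≤ P < $51 the firm produces at a loss; below $3 it shuts down.

Shutdown price = $3; break-even price = $51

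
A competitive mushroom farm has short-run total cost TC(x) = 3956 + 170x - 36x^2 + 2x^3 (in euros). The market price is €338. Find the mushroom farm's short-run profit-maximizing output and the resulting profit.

Profit = -€36 at x = 14

AVC = 170 - 36x + 2x^2 has its minimum €8 at x = 9; price €338 clears that bar, so the firm operates.
With MC = 170 - 72x + 6x^2, P = MC on the upward-sloping part at x* = 14.
TR = 338·14 = 4732. TC = 3956 + 812 = 4768. Profit = 4732 − 4768 = -€36.
Shutting down would mean losing the fixed cost of €3956, so operating at a loss of €36 is better by €3920.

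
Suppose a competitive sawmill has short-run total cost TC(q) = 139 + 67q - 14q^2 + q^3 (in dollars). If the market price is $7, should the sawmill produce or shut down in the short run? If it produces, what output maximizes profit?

From TC, MC = TC'(q) = 67 - 28q + 3q^2 and AVC = VC/q = 67 - 14q + q^2.
AVC is minimized where dAVC/dq = -14 + 2q = 0, at q = 7; min AVC = 67 - 14·7 + 7^2 = $18.
Since P = $7 < min AVC = $18, price fails to cover variable cost at any output.
Shutting down limits the loss to fixed cost, $139.

Shut down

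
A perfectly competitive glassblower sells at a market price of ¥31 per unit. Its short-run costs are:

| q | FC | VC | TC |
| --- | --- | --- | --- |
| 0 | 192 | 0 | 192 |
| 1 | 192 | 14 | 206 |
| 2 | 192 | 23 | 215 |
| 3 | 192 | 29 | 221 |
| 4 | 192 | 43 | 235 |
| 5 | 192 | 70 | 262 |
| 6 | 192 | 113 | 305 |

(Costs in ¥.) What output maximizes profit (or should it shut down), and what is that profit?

q = 5; profit = -¥107

Tabulate TR − TC: q=0: -192; q=1: -175; q=2: -153; q=3: -128; q=4: -111; q=5: -107; q=6: -119.
Profit is maximized at q = 5. AVC there is 70/5 = ¥14 ≤ P, so producing beats shutting down (which would give -¥192).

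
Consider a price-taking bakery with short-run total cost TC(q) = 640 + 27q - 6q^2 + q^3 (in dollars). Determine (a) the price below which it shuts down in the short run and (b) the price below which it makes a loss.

Shutdown price = $18; break-even price = $123

AVC = 27 - 6q + q^2; minimized at q = 3, giving min AVC = $18. That is the shutdown price.
ATC = 640/q + 27 - 6q + q^2. Setting dATC/dq = −640/q^2 − 6 + 2q = 0 gives q = 8 (since 2·8^3 − 6·8^2 = 640).
min ATC = 640/8 + 27 − 6·8 + 8^2 = $123. That is the break-even price.
For $18 ≤ P < $123 the firm produces at a loss; below $18 it shuts down.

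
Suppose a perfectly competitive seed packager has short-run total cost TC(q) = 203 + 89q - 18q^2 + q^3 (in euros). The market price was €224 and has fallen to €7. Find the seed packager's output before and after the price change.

Output falls from 15 to 0 (the firm shuts down)

MC = 89 - 36q + 3q^2; the shutdown threshold is min AVC = €8 (at q = 9).
With P = €224 above the shutdown price, P = MC gives q = 15.
At P = €7 < min AVC = €8, price no longer covers variable cost at any output, so the firm shuts down: q = 0.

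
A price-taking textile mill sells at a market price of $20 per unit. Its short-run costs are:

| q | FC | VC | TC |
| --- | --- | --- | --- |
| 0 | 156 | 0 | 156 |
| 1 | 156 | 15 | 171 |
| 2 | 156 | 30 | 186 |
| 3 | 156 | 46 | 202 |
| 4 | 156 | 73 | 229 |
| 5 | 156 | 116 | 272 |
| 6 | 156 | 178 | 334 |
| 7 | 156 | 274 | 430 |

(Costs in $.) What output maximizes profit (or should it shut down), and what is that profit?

q = 3; profit = -$142

Profit at each row (π = 20q − TC): q=0: -156; q=1: -151; q=2: -146; q=3: -142; q=4: -149; q=5: -172; q=6: -214; q=7: -290.
Profit is maximized at q = 3. AVC there is 46/3 = $15.33 ≤ P, so producing beats shutting down (which would give -$156).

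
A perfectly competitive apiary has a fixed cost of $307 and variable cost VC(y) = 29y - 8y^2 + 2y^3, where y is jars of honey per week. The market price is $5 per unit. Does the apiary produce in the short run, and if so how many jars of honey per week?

Shut down

Variable cost is VC = 29y - 8y^2 + 2y^3, so AVC = VC/y = 29 - 8y + 2y^2 and MC = dTC/dy = 29 - 16y + 6y^2.
The AVC parabola has its vertex at y = 8/4 = 2, where AVC = 29 - 8·2 + 2·2^2 = $21.
Since P = $5 < min AVC = $21, price fails to cover variable cost at any output.
Shutting down limits the loss to fixed cost, $307.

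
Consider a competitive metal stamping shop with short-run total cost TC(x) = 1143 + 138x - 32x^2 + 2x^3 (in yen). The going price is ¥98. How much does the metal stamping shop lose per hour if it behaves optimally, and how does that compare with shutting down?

AVC = 138 - 32x + 2x^2; min AVC = ¥10 at x = 8. Since P = ¥98 ≥ min AVC, the firm produces.
With MC = 138 - 64x + 6x^2, P = MC on the upward-sloping part at x* = 10.
TR = 98·10 = 980. TC = 1143 + 180 = 1323. Profit = 980 − 1323 = -¥343.
Shutting down would mean losing the fixed cost of ¥1143, so operating at a loss of ¥343 is better by ¥800.

Profit = -¥343 at x = 10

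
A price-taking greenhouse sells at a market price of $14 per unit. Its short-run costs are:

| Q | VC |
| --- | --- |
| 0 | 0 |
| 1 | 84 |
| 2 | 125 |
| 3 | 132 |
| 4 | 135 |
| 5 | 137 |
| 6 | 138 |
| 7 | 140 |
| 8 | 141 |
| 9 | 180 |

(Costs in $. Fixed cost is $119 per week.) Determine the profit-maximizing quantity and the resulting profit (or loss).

Compute π = P·Q − TC at each output: Q=0: -119; Q=1: -189; Q=2: -216; Q=3: -209; Q=4: -198; Q=5: -186; Q=6: -173; Q=7: -161; Q=8: -148; Q=9: -173.
Profit is highest at Q = 0. Equivalently, the lowest AVC in the table is 141/8 ≈ $17.62 at Q = 8, and P = $14 falls below it — price never covers variable cost, so the firm shuts down and loses only its fixed cost.

Q = 0 (shut down); profit = -$119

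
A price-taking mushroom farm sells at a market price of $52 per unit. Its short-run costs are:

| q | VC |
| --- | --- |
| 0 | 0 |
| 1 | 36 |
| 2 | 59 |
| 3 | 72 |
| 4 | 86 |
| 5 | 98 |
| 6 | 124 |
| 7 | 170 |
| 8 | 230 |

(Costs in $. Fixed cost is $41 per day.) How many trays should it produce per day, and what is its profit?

Compute π = P·q − TC at each output: q=0: -41; q=1: -25; q=2: 4; q=3: 43; q=4: 81; q=5: 121; q=6: 147; q=7: 153; q=8: 145.
Profit is maximized at q = 7. AVC there is 170/7 = $24.29 ≤ P, so producing beats shutting down (which would give -$41).

q = 7; profit = $153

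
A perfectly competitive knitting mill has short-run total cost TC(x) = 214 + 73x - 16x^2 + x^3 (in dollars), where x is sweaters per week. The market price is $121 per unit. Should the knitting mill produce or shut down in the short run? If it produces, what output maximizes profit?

Produce at x = 12

Variable cost is VC = 73x - 16x^2 + x^3, so AVC = VC/x = 73 - 16x + x^2 and MC = dTC/dx = 73 - 32x + 3x^2.
AVC hits its minimum where MC = AVC, at x = 8, giving min AVC = 73 - 16·8 + 8^2 = $9.
Because $121 ≥ $9, revenue can cover variable cost; the firm operates.
Set P = MC: 121 = 73 - 32x + 3x^2 → -48 - 32x + 3x^2 = 0. The roots are x = -4/3 and x = 12; the profit-maximizing output is on the rising part of MC, so x* = 12.
Check: AVC at x = 12 is $25 ≤ P, so revenue covers variable cost.
Profit = P·x − TC = 121·12 − 514 = $938.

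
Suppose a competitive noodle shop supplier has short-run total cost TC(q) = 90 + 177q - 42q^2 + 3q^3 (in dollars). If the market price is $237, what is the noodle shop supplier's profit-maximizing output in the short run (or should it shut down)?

From TC, MC = TC'(q) = 177 - 84q + 9q^2 and AVC = VC/q = 177 - 42q + 3q^2.
AVC hits its minimum where MC = AVC, at q = 7, giving min AVC = 177 - 42·7 + 3·7^2 = $30.
Because $237 ≥ $30, revenue can cover variable cost; the firm operates.
Solving P = MC: -60 - 84q + 9q^2 = 0 ⇒ q = -2/3 or 10. On the upward-sloping branch, q* = 10.
Check: AVC at q = 10 is $57 ≤ P, so revenue covers variable cost.
Profit = P·q − TC = 237·10 − 660 = $1710.

Produce at q = 10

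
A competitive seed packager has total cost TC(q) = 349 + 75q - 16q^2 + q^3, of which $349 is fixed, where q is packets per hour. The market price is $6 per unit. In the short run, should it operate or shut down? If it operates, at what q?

Variable cost is VC = 75q - 16q^2 + q^3, so AVC = VC/q = 75 - 16q + q^2 and MC = dTC/dq = 75 - 32q + 3q^2.
AVC hits its minimum where MC = AVC, at q = 8, giving min AVC = 75 - 16·8 + 8^2 = $11.
Since P = $6 < min AVC = $11, price fails to cover variable cost at any output.
Shutting down limits the loss to fixed cost, $349.

Shut down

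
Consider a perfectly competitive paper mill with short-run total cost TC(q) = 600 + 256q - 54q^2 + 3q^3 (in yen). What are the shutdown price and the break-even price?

Shutdown price = ¥13; break-even price = ¥76

AVC = 256 - 54q + 3q^2; minimized at q = 9, giving min AVC = ¥13. That is the shutdown price.
ATC = 600/q + 256 - 54q + 3q^2. Setting dATC/dq = −600/q^2 − 54 + 6q = 0 gives q = 10 (since 6·10^3 − 54·10^2 = 600).
min ATC = 600/10 + 256 − 54·10 + 3·10^2 = ¥76. That is the break-even price.
Between these two prices the firm operates at a loss; above ¥76 it earns a profit.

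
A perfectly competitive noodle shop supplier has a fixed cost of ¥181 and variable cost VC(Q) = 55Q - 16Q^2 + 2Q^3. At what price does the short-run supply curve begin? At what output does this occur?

The shutdown price is the minimum of AVC. VC = 55Q - 16Q^2 + 2Q^3, so AVC = 55 - 16Q + 2Q^2.
dAVC/dQ = -16 + 4Q = 0 gives Q = 4. min AVC = 55 - 16·4 + 2·4^2 = 23.
The firm shuts down for any P below ¥23.

¥23 per unit, at Q = 4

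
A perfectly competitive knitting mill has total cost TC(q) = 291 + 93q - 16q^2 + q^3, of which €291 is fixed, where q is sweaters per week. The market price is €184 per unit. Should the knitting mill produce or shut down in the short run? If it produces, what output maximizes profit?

Strip out fixed cost: VC = 93q - 16q^2 + q^3. Then AVC = 93 - 16q + q^2 and MC = 93 - 32q + 3q^2.
AVC is minimized where dAVC/dq = -16 + 2q = 0, at q = 8; min AVC = 93 - 16·8 + 8^2 = €29.
P = €184 exceeds min AVC = €29, so the firm stays open.
Set P = MC: 184 = 93 - 32q + 3q^2 → -91 - 32q + 3q^2 = 0. The roots are q = -7/3 and q = 13; the profit-maximizing output is on the rising part of MC, so q* = 13.
Check: AVC at q = 13 is €54 ≤ P, so revenue covers variable cost.
Profit = P·q − TC = 184·13 − 993 = €1399.

Produce at q = 13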